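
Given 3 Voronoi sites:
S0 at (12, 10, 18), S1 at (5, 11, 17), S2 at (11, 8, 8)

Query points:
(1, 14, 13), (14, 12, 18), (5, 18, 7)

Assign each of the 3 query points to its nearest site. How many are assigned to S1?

(1, 14, 13) — d² to each: S0:162, S1:41, S2:161 → nearest is S1
(14, 12, 18) — d² to each: S0:8, S1:83, S2:125 → nearest is S0
(5, 18, 7) — d² to each: S0:234, S1:149, S2:137 → nearest is S2
1 of the 3 points has S1 as nearest.

1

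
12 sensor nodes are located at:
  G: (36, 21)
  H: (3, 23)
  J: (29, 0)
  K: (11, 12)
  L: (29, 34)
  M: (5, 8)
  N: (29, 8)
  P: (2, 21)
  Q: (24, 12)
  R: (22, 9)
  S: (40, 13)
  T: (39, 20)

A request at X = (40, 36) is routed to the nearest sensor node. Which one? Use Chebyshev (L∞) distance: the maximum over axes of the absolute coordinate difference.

L

d(X,G) = max(4, 15) = 15
d(X,H) = max(37, 13) = 37
d(X,J) = max(11, 36) = 36
d(X,K) = max(29, 24) = 29
d(X,L) = max(11, 2) = 11
d(X,M) = max(35, 28) = 35
d(X,N) = max(11, 28) = 28
d(X,P) = max(38, 15) = 38
d(X,Q) = max(16, 24) = 24
d(X,R) = max(18, 27) = 27
d(X,S) = max(0, 23) = 23
d(X,T) = max(1, 16) = 16
The smallest is to L, so X lies in the Voronoi region of L.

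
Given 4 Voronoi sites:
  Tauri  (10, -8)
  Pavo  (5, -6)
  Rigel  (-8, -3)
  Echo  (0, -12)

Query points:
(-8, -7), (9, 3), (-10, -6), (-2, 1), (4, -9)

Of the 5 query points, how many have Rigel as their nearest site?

(-8, -7) — d² to each: Tauri:325, Pavo:170, Rigel:16, Echo:89 → nearest is Rigel
(9, 3) — d² to each: Tauri:122, Pavo:97, Rigel:325, Echo:306 → nearest is Pavo
(-10, -6) — d² to each: Tauri:404, Pavo:225, Rigel:13, Echo:136 → nearest is Rigel
(-2, 1) — d² to each: Tauri:225, Pavo:98, Rigel:52, Echo:173 → nearest is Rigel
(4, -9) — d² to each: Tauri:37, Pavo:10, Rigel:180, Echo:25 → nearest is Pavo
3 of the 5 points have Rigel as nearest.

3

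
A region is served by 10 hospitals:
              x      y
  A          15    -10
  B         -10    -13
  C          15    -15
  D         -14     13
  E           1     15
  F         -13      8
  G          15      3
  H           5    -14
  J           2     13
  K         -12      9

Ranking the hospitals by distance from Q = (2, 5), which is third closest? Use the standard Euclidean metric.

G

Squared Euclidean distances:
|QA|² = (2−15)² + (5−(-10))² = 169 + 225 = 394
|QB|² = (2−(-10))² + (5−(-13))² = 144 + 324 = 468
|QC|² = (2−15)² + (5−(-15))² = 169 + 400 = 569
|QD|² = (2−(-14))² + (5−13)² = 256 + 64 = 320
|QE|² = (2−1)² + (5−15)² = 1 + 100 = 101
|QF|² = (2−(-13))² + (5−8)² = 225 + 9 = 234
|QG|² = (2−15)² + (5−3)² = 169 + 4 = 173
|QH|² = (2−5)² + (5−(-14))² = 9 + 361 = 370
|QJ|² = (2−2)² + (5−13)² = 0 + 64 = 64
|QK|² = (2−(-12))² + (5−9)² = 196 + 16 = 212
Sorted ascending: J, E, G, K, … — the third-nearest is G.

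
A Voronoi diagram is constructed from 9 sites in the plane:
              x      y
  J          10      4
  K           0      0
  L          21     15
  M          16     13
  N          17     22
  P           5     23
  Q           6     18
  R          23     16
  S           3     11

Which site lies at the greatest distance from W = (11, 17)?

K

Squared Euclidean distances:
|WJ|² = (11−10)² + (17−4)² = 1 + 169 = 170
|WK|² = (11−0)² + (17−0)² = 121 + 289 = 410
|WL|² = (11−21)² + (17−15)² = 100 + 4 = 104
|WM|² = (11−16)² + (17−13)² = 25 + 16 = 41
|WN|² = (11−17)² + (17−22)² = 36 + 25 = 61
|WP|² = (11−5)² + (17−23)² = 36 + 36 = 72
|WQ|² = (11−6)² + (17−18)² = 25 + 1 = 26
|WR|² = (11−23)² + (17−16)² = 144 + 1 = 145
|WS|² = (11−3)² + (17−11)² = 64 + 36 = 100
The largest is to K.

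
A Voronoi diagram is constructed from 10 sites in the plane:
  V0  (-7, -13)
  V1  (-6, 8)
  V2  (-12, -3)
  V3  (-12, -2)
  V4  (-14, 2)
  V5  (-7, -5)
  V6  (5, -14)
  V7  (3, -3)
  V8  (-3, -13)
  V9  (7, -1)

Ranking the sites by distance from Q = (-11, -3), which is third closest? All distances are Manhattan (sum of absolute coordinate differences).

V5

d(Q,V0) = 4 + 10 = 14
d(Q,V1) = 5 + 11 = 16
d(Q,V2) = 1 + 0 = 1
d(Q,V3) = 1 + 1 = 2
d(Q,V4) = 3 + 5 = 8
d(Q,V5) = 4 + 2 = 6
d(Q,V6) = 16 + 11 = 27
d(Q,V7) = 14 + 0 = 14
d(Q,V8) = 8 + 10 = 18
d(Q,V9) = 18 + 2 = 20
Sorted ascending: V2, V3, V5, V4, … — the third-nearest is V5.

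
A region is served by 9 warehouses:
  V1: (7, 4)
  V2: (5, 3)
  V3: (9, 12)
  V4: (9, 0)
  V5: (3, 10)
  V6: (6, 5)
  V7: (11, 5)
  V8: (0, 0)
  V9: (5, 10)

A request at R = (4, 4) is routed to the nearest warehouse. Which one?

Squared Euclidean distances:
|RV1|² = 9 + 0 = 9
|RV2|² = 1 + 1 = 2
|RV3|² = 25 + 64 = 89
|RV4|² = 25 + 16 = 41
|RV5|² = 1 + 36 = 37
|RV6|² = 4 + 1 = 5
|RV7|² = 49 + 1 = 50
|RV8|² = 16 + 16 = 32
|RV9|² = 1 + 36 = 37
V2 is nearest.

V2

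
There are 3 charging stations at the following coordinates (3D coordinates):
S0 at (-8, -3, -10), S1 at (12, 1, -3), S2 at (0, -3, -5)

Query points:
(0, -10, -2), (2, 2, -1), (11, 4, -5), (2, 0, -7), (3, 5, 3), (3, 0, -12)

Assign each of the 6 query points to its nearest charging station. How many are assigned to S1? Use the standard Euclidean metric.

2

(0, -10, -2) — d² to each: S0:177, S1:266, S2:58 → nearest is S2
(2, 2, -1) — d² to each: S0:206, S1:105, S2:45 → nearest is S2
(11, 4, -5) — d² to each: S0:435, S1:14, S2:170 → nearest is S1
(2, 0, -7) — d² to each: S0:118, S1:117, S2:17 → nearest is S2
(3, 5, 3) — d² to each: S0:354, S1:133, S2:137 → nearest is S1
(3, 0, -12) — d² to each: S0:134, S1:163, S2:67 → nearest is S2
2 of the 6 points have S1 as nearest.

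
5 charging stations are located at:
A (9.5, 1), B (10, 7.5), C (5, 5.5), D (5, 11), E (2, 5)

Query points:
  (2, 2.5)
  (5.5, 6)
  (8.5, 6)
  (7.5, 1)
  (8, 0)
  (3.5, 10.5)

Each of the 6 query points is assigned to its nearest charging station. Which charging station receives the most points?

A

(2, 2.5) — d² to each: A:58.5, B:89, C:18, D:81.25, E:6.25 → nearest is E
(5.5, 6) — d² to each: A:41, B:22.5, C:0.5, D:25.25, E:13.25 → nearest is C
(8.5, 6) — d² to each: A:26, B:4.5, C:12.5, D:37.25, E:43.25 → nearest is B
(7.5, 1) — d² to each: A:4, B:48.5, C:26.5, D:106.25, E:46.25 → nearest is A
(8, 0) — d² to each: A:3.25, B:60.25, C:39.25, D:130, E:61 → nearest is A
(3.5, 10.5) — d² to each: A:126.25, B:51.25, C:27.25, D:2.5, E:32.5 → nearest is D
Tally — A:2, B:1, C:1, D:1, E:1. A captures the most (2).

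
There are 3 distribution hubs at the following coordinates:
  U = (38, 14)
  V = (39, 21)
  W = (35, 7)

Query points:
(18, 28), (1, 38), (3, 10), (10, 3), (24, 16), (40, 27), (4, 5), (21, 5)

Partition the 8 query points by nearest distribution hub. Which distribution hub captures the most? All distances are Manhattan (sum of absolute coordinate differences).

(18, 28) — d to each: U:34, V:28, W:38 → nearest is V
(1, 38) — d to each: U:61, V:55, W:65 → nearest is V
(3, 10) — d to each: U:39, V:47, W:35 → nearest is W
(10, 3) — d to each: U:39, V:47, W:29 → nearest is W
(24, 16) — d to each: U:16, V:20, W:20 → nearest is U
(40, 27) — d to each: U:15, V:7, W:25 → nearest is V
(4, 5) — d to each: U:43, V:51, W:33 → nearest is W
(21, 5) — d to each: U:26, V:34, W:16 → nearest is W
Tally — U:1, V:3, W:4. W captures the most (4).

W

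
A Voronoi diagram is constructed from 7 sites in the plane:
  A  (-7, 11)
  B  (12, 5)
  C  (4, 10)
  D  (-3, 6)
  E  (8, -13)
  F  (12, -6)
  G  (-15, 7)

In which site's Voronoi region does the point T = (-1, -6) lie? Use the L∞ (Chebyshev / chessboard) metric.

E

d(T,A) = max(6, 17) = 17
d(T,B) = max(13, 11) = 13
d(T,C) = max(5, 16) = 16
d(T,D) = max(2, 12) = 12
d(T,E) = max(9, 7) = 9
d(T,F) = max(13, 0) = 13
d(T,G) = max(14, 13) = 14
E is nearest.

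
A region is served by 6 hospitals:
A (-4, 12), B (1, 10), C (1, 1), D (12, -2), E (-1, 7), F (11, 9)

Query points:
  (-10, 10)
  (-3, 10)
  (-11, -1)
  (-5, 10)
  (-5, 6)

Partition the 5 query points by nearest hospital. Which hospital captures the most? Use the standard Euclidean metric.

A

(-10, 10) — d² to each: A:40, B:121, C:202, D:628, E:90, F:442 → nearest is A
(-3, 10) — d² to each: A:5, B:16, C:97, D:369, E:13, F:197 → nearest is A
(-11, -1) — d² to each: A:218, B:265, C:148, D:530, E:164, F:584 → nearest is C
(-5, 10) — d² to each: A:5, B:36, C:117, D:433, E:25, F:257 → nearest is A
(-5, 6) — d² to each: A:37, B:52, C:61, D:353, E:17, F:265 → nearest is E
Tally — A:3, C:1, E:1. A captures the most (3).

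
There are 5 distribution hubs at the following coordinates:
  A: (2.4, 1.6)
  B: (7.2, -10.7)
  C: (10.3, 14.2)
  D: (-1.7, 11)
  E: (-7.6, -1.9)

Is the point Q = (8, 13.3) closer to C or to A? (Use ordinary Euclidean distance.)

Compare squared distances:
|QC|² = (8−10.3)² + (13.3−14.2)² = 5.29 + 0.81 = 6.1
|QA|² = (8−2.4)² + (13.3−1.6)² = 31.36 + 136.89 = 168.25
6.1 < 168.25, so C is closer.

C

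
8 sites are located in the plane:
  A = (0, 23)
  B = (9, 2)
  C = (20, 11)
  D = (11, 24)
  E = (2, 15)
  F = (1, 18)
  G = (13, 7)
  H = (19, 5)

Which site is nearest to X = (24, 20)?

C

Compare squared distances (the ordering matches that of the actual distances):
|XA|² = 576 + 9 = 585
|XB|² = 225 + 324 = 549
|XC|² = 16 + 81 = 97
|XD|² = 169 + 16 = 185
|XE|² = 484 + 25 = 509
|XF|² = 529 + 4 = 533
|XG|² = 121 + 169 = 290
|XH|² = 25 + 225 = 250
C is nearest.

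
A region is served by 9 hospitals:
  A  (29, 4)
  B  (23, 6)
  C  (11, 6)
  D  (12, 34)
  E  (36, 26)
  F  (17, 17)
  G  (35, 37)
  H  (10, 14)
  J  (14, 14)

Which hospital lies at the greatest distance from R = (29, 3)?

D

Since √ is increasing, it suffices to compare squared distances:
|RA|² = 0 + 1 = 1
|RB|² = 36 + 9 = 45
|RC|² = 324 + 9 = 333
|RD|² = 289 + 961 = 1250
|RE|² = 49 + 529 = 578
|RF|² = 144 + 196 = 340
|RG|² = 36 + 1156 = 1192
|RH|² = 361 + 121 = 482
|RJ|² = 225 + 121 = 346
The largest is to D.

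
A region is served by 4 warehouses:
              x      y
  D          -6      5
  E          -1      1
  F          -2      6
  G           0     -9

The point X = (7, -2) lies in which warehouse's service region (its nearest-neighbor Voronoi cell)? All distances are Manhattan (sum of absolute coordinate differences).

d(X,D) = |7−(-6)| + |-2−5| = 13 + 7 = 20
d(X,E) = |7−(-1)| + |-2−1| = 8 + 3 = 11
d(X,F) = |7−(-2)| + |-2−6| = 9 + 8 = 17
d(X,G) = |7−0| + |-2−(-9)| = 7 + 7 = 14
Minimum is at E.

E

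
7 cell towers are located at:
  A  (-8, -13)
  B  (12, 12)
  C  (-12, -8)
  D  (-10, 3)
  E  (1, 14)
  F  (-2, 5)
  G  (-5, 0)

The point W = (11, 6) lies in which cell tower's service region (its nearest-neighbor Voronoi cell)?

Compare squared distances (the ordering matches that of the actual distances):
|WA|² = (11−(-8))² + (6−(-13))² = 361 + 361 = 722
|WB|² = (11−12)² + (6−12)² = 1 + 36 = 37
|WC|² = (11−(-12))² + (6−(-8))² = 529 + 196 = 725
|WD|² = (11−(-10))² + (6−3)² = 441 + 9 = 450
|WE|² = (11−1)² + (6−14)² = 100 + 64 = 164
|WF|² = (11−(-2))² + (6−5)² = 169 + 1 = 170
|WG|² = (11−(-5))² + (6−0)² = 256 + 36 = 292
B is nearest.

B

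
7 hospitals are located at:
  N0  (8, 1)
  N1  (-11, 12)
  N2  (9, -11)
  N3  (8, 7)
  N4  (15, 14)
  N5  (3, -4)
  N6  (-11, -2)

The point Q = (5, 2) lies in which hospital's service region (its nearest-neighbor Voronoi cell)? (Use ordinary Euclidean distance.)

N0

Squared Euclidean distances:
|QN0|² = (5−8)² + (2−1)² = 9 + 1 = 10
|QN1|² = (5−(-11))² + (2−12)² = 256 + 100 = 356
|QN2|² = (5−9)² + (2−(-11))² = 16 + 169 = 185
|QN3|² = (5−8)² + (2−7)² = 9 + 25 = 34
|QN4|² = (5−15)² + (2−14)² = 100 + 144 = 244
|QN5|² = (5−3)² + (2−(-4))² = 4 + 36 = 40
|QN6|² = (5−(-11))² + (2−(-2))² = 256 + 16 = 272
Minimum is at N0.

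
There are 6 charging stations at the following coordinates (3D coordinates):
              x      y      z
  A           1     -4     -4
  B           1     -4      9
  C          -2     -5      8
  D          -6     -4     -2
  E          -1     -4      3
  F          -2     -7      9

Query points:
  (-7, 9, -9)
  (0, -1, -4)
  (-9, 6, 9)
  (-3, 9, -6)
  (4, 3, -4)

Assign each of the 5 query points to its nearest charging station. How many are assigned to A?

3

(-7, 9, -9) — d² to each: A:258, B:557, C:510, D:219, E:349, F:605 → nearest is D
(0, -1, -4) — d² to each: A:10, B:179, C:164, D:49, E:59, F:209 → nearest is A
(-9, 6, 9) — d² to each: A:369, B:200, C:171, D:230, E:200, F:218 → nearest is C
(-3, 9, -6) — d² to each: A:189, B:410, C:393, D:194, E:254, F:482 → nearest is A
(4, 3, -4) — d² to each: A:58, B:227, C:244, D:153, E:123, F:305 → nearest is A
3 of the 5 points have A as nearest.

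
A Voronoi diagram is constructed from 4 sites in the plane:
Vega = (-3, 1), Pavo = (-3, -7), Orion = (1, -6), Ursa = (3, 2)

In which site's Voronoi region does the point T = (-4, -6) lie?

Compare squared distances (the ordering matches that of the actual distances):
d²(T, Vega) = (-4−(-3))² + (-6−1)² = 1 + 49 = 50
d²(T, Pavo) = (-4−(-3))² + (-6−(-7))² = 1 + 1 = 2
d²(T, Orion) = (-4−1)² + (-6−(-6))² = 25 + 0 = 25
d²(T, Ursa) = (-4−3)² + (-6−2)² = 49 + 64 = 113
Pavo is nearest.

Pavo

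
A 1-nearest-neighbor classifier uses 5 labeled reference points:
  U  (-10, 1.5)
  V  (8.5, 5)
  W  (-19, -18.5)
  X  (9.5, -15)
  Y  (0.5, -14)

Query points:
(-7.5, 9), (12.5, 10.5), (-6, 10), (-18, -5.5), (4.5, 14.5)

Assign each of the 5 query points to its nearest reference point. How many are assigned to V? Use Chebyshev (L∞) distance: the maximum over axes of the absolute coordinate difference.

2

(-7.5, 9) — d to each: U:7.5, V:16, W:27.5, X:24, Y:23 → nearest is U
(12.5, 10.5) — d to each: U:22.5, V:5.5, W:31.5, X:25.5, Y:24.5 → nearest is V
(-6, 10) — d to each: U:8.5, V:14.5, W:28.5, X:25, Y:24 → nearest is U
(-18, -5.5) — d to each: U:8, V:26.5, W:13, X:27.5, Y:18.5 → nearest is U
(4.5, 14.5) — d to each: U:14.5, V:9.5, W:33, X:29.5, Y:28.5 → nearest is V
2 of the 5 points have V as nearest.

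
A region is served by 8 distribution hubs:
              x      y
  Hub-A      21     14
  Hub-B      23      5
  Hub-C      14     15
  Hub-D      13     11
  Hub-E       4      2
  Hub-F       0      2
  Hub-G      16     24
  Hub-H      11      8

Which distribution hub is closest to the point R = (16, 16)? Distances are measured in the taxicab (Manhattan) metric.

Hub-C

d(R, Hub-A) = |16−21| + |16−14| = 5 + 2 = 7
d(R, Hub-B) = |16−23| + |16−5| = 7 + 11 = 18
d(R, Hub-C) = |16−14| + |16−15| = 2 + 1 = 3
d(R, Hub-D) = |16−13| + |16−11| = 3 + 5 = 8
d(R, Hub-E) = |16−4| + |16−2| = 12 + 14 = 26
d(R, Hub-F) = |16−0| + |16−2| = 16 + 14 = 30
d(R, Hub-G) = |16−16| + |16−24| = 0 + 8 = 8
d(R, Hub-H) = |16−11| + |16−8| = 5 + 8 = 13
The smallest is to Hub-C, so R lies in the Voronoi region of Hub-C.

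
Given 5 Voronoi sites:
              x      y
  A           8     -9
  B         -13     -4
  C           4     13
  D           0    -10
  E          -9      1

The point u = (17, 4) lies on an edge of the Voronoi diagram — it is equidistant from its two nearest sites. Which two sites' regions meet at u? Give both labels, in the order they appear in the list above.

A and C

Squared distances from u to each site:
|uA|² = (17−8)² + (4−(-9))² = 81 + 169 = 250
|uB|² = (17−(-13))² + (4−(-4))² = 900 + 64 = 964
|uC|² = (17−4)² + (4−13)² = 169 + 81 = 250
|uD|² = (17−0)² + (4−(-10))² = 289 + 196 = 485
|uE|² = (17−(-9))² + (4−1)² = 676 + 9 = 685
u is equidistant from A and C (both at squared distance 250), and every other site is strictly farther — so u lies on the A–C Voronoi edge.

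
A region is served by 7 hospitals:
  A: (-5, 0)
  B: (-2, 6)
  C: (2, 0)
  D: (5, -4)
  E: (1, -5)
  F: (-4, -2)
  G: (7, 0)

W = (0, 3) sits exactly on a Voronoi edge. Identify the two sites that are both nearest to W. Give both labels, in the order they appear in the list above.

Squared distances from W to each site:
|WA|² = (0−(-5))² + (3−0)² = 25 + 9 = 34
|WB|² = (0−(-2))² + (3−6)² = 4 + 9 = 13
|WC|² = (0−2)² + (3−0)² = 4 + 9 = 13
|WD|² = (0−5)² + (3−(-4))² = 25 + 49 = 74
|WE|² = (0−1)² + (3−(-5))² = 1 + 64 = 65
|WF|² = (0−(-4))² + (3−(-2))² = 16 + 25 = 41
|WG|² = (0−7)² + (3−0)² = 49 + 9 = 58
W is equidistant from B and C (both at squared distance 13), and every other site is strictly farther — so W lies on the B–C Voronoi edge.

B and C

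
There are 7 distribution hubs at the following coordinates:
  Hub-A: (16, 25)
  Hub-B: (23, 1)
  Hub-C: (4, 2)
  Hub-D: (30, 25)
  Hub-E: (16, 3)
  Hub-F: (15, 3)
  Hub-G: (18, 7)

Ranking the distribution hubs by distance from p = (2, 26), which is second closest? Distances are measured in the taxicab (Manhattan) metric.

Hub-C

d(p, Hub-A) = |2−16| + |26−25| = 14 + 1 = 15
d(p, Hub-B) = |2−23| + |26−1| = 21 + 25 = 46
d(p, Hub-C) = |2−4| + |26−2| = 2 + 24 = 26
d(p, Hub-D) = |2−30| + |26−25| = 28 + 1 = 29
d(p, Hub-E) = |2−16| + |26−3| = 14 + 23 = 37
d(p, Hub-F) = |2−15| + |26−3| = 13 + 23 = 36
d(p, Hub-G) = |2−18| + |26−7| = 16 + 19 = 35
Sorted ascending: Hub-A, Hub-C, Hub-D, … — the second-nearest is Hub-C.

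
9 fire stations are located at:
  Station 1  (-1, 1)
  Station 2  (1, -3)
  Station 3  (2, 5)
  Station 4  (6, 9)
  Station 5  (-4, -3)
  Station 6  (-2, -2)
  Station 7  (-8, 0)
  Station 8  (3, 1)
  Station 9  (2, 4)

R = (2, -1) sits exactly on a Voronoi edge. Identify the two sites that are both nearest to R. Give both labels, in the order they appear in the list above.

Station 2 and Station 8

Squared distances from R to each site:
d²(R, Station 1) = 9 + 4 = 13
d²(R, Station 2) = 1 + 4 = 5
d²(R, Station 3) = 0 + 36 = 36
d²(R, Station 4) = 16 + 100 = 116
d²(R, Station 5) = 36 + 4 = 40
d²(R, Station 6) = 16 + 1 = 17
d²(R, Station 7) = 100 + 1 = 101
d²(R, Station 8) = 1 + 4 = 5
d²(R, Station 9) = 0 + 25 = 25
R is equidistant from Station 2 and Station 8 (both at squared distance 5), and every other site is strictly farther — so R lies on the Station 2–Station 8 Voronoi edge.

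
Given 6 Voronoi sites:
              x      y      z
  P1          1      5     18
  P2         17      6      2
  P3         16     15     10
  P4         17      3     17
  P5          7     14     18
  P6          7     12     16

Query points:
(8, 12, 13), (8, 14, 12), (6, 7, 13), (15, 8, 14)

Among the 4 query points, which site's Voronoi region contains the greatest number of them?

(8, 12, 13) — d² to each: P1:123, P2:238, P3:82, P4:178, P5:30, P6:10 → nearest is P6
(8, 14, 12) — d² to each: P1:166, P2:245, P3:69, P4:227, P5:37, P6:21 → nearest is P6
(6, 7, 13) — d² to each: P1:54, P2:243, P3:173, P4:153, P5:75, P6:35 → nearest is P6
(15, 8, 14) — d² to each: P1:221, P2:152, P3:66, P4:38, P5:116, P6:84 → nearest is P4
Tally — P4:1, P6:3. P6 captures the most (3).

P6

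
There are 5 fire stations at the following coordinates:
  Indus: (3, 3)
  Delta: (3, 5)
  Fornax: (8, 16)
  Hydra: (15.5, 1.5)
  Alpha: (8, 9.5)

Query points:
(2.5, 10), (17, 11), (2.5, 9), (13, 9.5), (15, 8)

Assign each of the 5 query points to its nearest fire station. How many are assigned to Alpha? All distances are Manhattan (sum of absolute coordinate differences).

2

(2.5, 10) — d to each: Indus:7.5, Delta:5.5, Fornax:11.5, Hydra:21.5, Alpha:6 → nearest is Delta
(17, 11) — d to each: Indus:22, Delta:20, Fornax:14, Hydra:11, Alpha:10.5 → nearest is Alpha
(2.5, 9) — d to each: Indus:6.5, Delta:4.5, Fornax:12.5, Hydra:20.5, Alpha:6 → nearest is Delta
(13, 9.5) — d to each: Indus:16.5, Delta:14.5, Fornax:11.5, Hydra:10.5, Alpha:5 → nearest is Alpha
(15, 8) — d to each: Indus:17, Delta:15, Fornax:15, Hydra:7, Alpha:8.5 → nearest is Hydra
2 of the 5 points have Alpha as nearest.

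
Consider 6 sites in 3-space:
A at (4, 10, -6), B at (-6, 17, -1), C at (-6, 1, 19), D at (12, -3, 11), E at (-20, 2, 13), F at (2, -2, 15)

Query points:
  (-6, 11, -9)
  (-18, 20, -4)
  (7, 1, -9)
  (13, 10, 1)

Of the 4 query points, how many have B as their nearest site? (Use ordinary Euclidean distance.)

2

(-6, 11, -9) — d² to each: A:110, B:100, C:884, D:920, E:761, F:809 → nearest is B
(-18, 20, -4) — d² to each: A:588, B:162, C:1034, D:1654, E:617, F:1245 → nearest is B
(7, 1, -9) — d² to each: A:99, B:489, C:953, D:441, E:1214, F:610 → nearest is A
(13, 10, 1) — d² to each: A:130, B:414, C:766, D:270, E:1297, F:461 → nearest is A
2 of the 4 points have B as nearest.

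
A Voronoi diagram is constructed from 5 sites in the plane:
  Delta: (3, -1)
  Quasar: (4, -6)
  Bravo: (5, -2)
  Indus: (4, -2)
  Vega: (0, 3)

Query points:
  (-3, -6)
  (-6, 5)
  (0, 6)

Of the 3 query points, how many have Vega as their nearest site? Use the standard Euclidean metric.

2

(-3, -6) — d² to each: Delta:61, Quasar:49, Bravo:80, Indus:65, Vega:90 → nearest is Quasar
(-6, 5) — d² to each: Delta:117, Quasar:221, Bravo:170, Indus:149, Vega:40 → nearest is Vega
(0, 6) — d² to each: Delta:58, Quasar:160, Bravo:89, Indus:80, Vega:9 → nearest is Vega
2 of the 3 points have Vega as nearest.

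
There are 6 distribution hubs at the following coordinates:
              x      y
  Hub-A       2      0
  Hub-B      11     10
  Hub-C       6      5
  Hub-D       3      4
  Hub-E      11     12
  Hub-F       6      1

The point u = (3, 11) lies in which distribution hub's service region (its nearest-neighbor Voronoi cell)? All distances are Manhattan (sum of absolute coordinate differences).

Hub-D

d(u, Hub-A) = |3−2| + |11−0| = 1 + 11 = 12
d(u, Hub-B) = |3−11| + |11−10| = 8 + 1 = 9
d(u, Hub-C) = |3−6| + |11−5| = 3 + 6 = 9
d(u, Hub-D) = |3−3| + |11−4| = 0 + 7 = 7
d(u, Hub-E) = |3−11| + |11−12| = 8 + 1 = 9
d(u, Hub-F) = |3−6| + |11−1| = 3 + 10 = 13
Hub-D is nearest.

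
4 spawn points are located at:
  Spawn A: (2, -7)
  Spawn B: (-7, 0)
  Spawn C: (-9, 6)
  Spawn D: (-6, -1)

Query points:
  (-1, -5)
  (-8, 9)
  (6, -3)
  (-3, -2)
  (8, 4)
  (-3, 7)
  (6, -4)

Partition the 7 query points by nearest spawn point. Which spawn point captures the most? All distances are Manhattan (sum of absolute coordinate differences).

Spawn A

(-1, -5) — d to each: Spawn A:5, Spawn B:11, Spawn C:19, Spawn D:9 → nearest is Spawn A
(-8, 9) — d to each: Spawn A:26, Spawn B:10, Spawn C:4, Spawn D:12 → nearest is Spawn C
(6, -3) — d to each: Spawn A:8, Spawn B:16, Spawn C:24, Spawn D:14 → nearest is Spawn A
(-3, -2) — d to each: Spawn A:10, Spawn B:6, Spawn C:14, Spawn D:4 → nearest is Spawn D
(8, 4) — d to each: Spawn A:17, Spawn B:19, Spawn C:19, Spawn D:19 → nearest is Spawn A
(-3, 7) — d to each: Spawn A:19, Spawn B:11, Spawn C:7, Spawn D:11 → nearest is Spawn C
(6, -4) — d to each: Spawn A:7, Spawn B:17, Spawn C:25, Spawn D:15 → nearest is Spawn A
Tally — Spawn A:4, Spawn C:2, Spawn D:1. Spawn A captures the most (4).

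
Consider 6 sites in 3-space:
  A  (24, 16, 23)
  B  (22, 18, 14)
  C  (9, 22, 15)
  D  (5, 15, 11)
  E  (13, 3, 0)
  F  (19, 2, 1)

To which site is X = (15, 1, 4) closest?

Compare squared distances (the ordering matches that of the actual distances):
|XA|² = 81 + 225 + 361 = 667
|XB|² = 49 + 289 + 100 = 438
|XC|² = 36 + 441 + 121 = 598
|XD|² = 100 + 196 + 49 = 345
|XE|² = 4 + 4 + 16 = 24
|XF|² = 16 + 1 + 9 = 26
E is nearest.

E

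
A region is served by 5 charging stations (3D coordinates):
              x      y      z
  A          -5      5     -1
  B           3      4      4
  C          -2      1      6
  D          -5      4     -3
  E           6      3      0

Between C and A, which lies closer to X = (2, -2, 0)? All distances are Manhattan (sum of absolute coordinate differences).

d(X,C) = |2−(-2)| + |-2−1| + |0−6| = 4 + 3 + 6 = 13
d(X,A) = |2−(-5)| + |-2−5| + |0−(-1)| = 7 + 7 + 1 = 15
13 < 15, so C is closer.

C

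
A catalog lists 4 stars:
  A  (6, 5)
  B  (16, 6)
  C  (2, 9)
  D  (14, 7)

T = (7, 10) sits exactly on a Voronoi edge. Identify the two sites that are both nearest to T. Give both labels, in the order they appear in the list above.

Squared distances from T to each site:
|TA|² = (7−6)² + (10−5)² = 1 + 25 = 26
|TB|² = (7−16)² + (10−6)² = 81 + 16 = 97
|TC|² = (7−2)² + (10−9)² = 25 + 1 = 26
|TD|² = (7−14)² + (10−7)² = 49 + 9 = 58
T is equidistant from A and C (both at squared distance 26), and every other site is strictly farther — so T lies on the A–C Voronoi edge.

A and C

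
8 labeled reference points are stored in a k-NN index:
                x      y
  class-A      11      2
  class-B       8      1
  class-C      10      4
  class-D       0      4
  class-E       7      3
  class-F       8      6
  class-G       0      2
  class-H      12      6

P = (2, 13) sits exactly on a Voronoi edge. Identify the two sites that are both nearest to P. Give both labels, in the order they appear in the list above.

class-D and class-F

Squared distances from P to each site:
d²(P, class-A) = (2−11)² + (13−2)² = 81 + 121 = 202
d²(P, class-B) = (2−8)² + (13−1)² = 36 + 144 = 180
d²(P, class-C) = (2−10)² + (13−4)² = 64 + 81 = 145
d²(P, class-D) = (2−0)² + (13−4)² = 4 + 81 = 85
d²(P, class-E) = (2−7)² + (13−3)² = 25 + 100 = 125
d²(P, class-F) = (2−8)² + (13−6)² = 36 + 49 = 85
d²(P, class-G) = (2−0)² + (13−2)² = 4 + 121 = 125
d²(P, class-H) = (2−12)² + (13−6)² = 100 + 49 = 149
P is equidistant from class-D and class-F (both at squared distance 85), and every other site is strictly farther — so P lies on the class-D–class-F Voronoi edge.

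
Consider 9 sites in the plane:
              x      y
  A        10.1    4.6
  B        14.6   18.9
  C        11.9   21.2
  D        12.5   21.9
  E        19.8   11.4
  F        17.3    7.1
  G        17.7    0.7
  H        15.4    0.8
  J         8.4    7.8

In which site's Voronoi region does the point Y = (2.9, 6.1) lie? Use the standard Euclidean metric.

Squared Euclidean distances:
|YA|² = (2.9−10.1)² + (6.1−4.6)² = 51.84 + 2.25 = 54.09
|YB|² = (2.9−14.6)² + (6.1−18.9)² = 136.89 + 163.84 = 300.73
|YC|² = (2.9−11.9)² + (6.1−21.2)² = 81 + 228.01 = 309.01
|YD|² = (2.9−12.5)² + (6.1−21.9)² = 92.16 + 249.64 = 341.8
|YE|² = (2.9−19.8)² + (6.1−11.4)² = 285.61 + 28.09 = 313.7
|YF|² = (2.9−17.3)² + (6.1−7.1)² = 207.36 + 1 = 208.36
|YG|² = (2.9−17.7)² + (6.1−0.7)² = 219.04 + 29.16 = 248.2
|YH|² = (2.9−15.4)² + (6.1−0.8)² = 156.25 + 28.09 = 184.34
|YJ|² = (2.9−8.4)² + (6.1−7.8)² = 30.25 + 2.89 = 33.14
The smallest is to J, so Y lies in the Voronoi region of J.

J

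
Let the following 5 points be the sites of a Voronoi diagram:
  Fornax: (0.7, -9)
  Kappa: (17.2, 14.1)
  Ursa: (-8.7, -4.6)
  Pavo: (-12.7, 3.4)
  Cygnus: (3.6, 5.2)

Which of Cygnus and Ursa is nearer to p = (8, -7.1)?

Compare squared distances:
d²(p, Cygnus) = (8−3.6)² + (-7.1−5.2)² = 19.36 + 151.29 = 170.65
d²(p, Ursa) = (8−(-8.7))² + (-7.1−(-4.6))² = 278.89 + 6.25 = 285.14
170.65 < 285.14, so Cygnus is closer.

Cygnus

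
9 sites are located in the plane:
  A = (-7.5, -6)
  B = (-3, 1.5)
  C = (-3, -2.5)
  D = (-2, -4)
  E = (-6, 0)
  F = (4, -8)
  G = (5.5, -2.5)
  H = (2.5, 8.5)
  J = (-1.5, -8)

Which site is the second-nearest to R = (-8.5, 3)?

B

Since √ is increasing, it suffices to compare squared distances:
|RA|² = (-8.5−(-7.5))² + (3−(-6))² = 1 + 81 = 82
|RB|² = (-8.5−(-3))² + (3−1.5)² = 30.25 + 2.25 = 32.5
|RC|² = (-8.5−(-3))² + (3−(-2.5))² = 30.25 + 30.25 = 60.5
|RD|² = (-8.5−(-2))² + (3−(-4))² = 42.25 + 49 = 91.25
|RE|² = (-8.5−(-6))² + (3−0)² = 6.25 + 9 = 15.25
|RF|² = (-8.5−4)² + (3−(-8))² = 156.25 + 121 = 277.25
|RG|² = (-8.5−5.5)² + (3−(-2.5))² = 196 + 30.25 = 226.25
|RH|² = (-8.5−2.5)² + (3−8.5)² = 121 + 30.25 = 151.25
|RJ|² = (-8.5−(-1.5))² + (3−(-8))² = 49 + 121 = 170
Sorted ascending: E, B, C, … — the second-nearest is B.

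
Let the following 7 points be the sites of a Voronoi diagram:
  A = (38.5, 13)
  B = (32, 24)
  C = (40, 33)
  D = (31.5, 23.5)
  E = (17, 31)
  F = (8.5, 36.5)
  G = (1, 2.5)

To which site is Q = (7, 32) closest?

Since √ is increasing, it suffices to compare squared distances:
|QA|² = 992.25 + 361 = 1353.25
|QB|² = 625 + 64 = 689
|QC|² = 1089 + 1 = 1090
|QD|² = 600.25 + 72.25 = 672.5
|QE|² = 100 + 1 = 101
|QF|² = 2.25 + 20.25 = 22.5
|QG|² = 36 + 870.25 = 906.25
The smallest is to F, so Q lies in the Voronoi region of F.

F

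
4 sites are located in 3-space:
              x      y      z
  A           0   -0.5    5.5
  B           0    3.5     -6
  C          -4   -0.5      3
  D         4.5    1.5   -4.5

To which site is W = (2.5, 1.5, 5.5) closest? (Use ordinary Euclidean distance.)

Compare squared distances (the ordering matches that of the actual distances):
|WA|² = (2.5−0)² + (1.5−(-0.5))² + (5.5−5.5)² = 6.25 + 4 + 0 = 10.25
|WB|² = (2.5−0)² + (1.5−3.5)² + (5.5−(-6))² = 6.25 + 4 + 132.25 = 142.5
|WC|² = (2.5−(-4))² + (1.5−(-0.5))² + (5.5−3)² = 42.25 + 4 + 6.25 = 52.5
|WD|² = (2.5−4.5)² + (1.5−1.5)² + (5.5−(-4.5))² = 4 + 0 + 100 = 104
The smallest is to A, so W lies in the Voronoi region of A.

A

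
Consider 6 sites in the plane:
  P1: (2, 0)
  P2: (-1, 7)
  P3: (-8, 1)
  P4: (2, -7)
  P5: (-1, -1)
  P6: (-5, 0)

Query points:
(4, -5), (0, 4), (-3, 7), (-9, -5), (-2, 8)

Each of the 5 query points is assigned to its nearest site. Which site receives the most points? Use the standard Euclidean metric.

P2

(4, -5) — d² to each: P1:29, P2:169, P3:180, P4:8, P5:41, P6:106 → nearest is P4
(0, 4) — d² to each: P1:20, P2:10, P3:73, P4:125, P5:26, P6:41 → nearest is P2
(-3, 7) — d² to each: P1:74, P2:4, P3:61, P4:221, P5:68, P6:53 → nearest is P2
(-9, -5) — d² to each: P1:146, P2:208, P3:37, P4:125, P5:80, P6:41 → nearest is P3
(-2, 8) — d² to each: P1:80, P2:2, P3:85, P4:241, P5:82, P6:73 → nearest is P2
Tally — P2:3, P3:1, P4:1. P2 captures the most (3).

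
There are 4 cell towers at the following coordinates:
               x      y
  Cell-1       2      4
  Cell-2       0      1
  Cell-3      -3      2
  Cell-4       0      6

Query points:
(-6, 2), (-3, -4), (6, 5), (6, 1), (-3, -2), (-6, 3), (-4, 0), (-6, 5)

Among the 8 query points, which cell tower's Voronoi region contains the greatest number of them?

Cell-3

(-6, 2) — d² to each: Cell-1:68, Cell-2:37, Cell-3:9, Cell-4:52 → nearest is Cell-3
(-3, -4) — d² to each: Cell-1:89, Cell-2:34, Cell-3:36, Cell-4:109 → nearest is Cell-2
(6, 5) — d² to each: Cell-1:17, Cell-2:52, Cell-3:90, Cell-4:37 → nearest is Cell-1
(6, 1) — d² to each: Cell-1:25, Cell-2:36, Cell-3:82, Cell-4:61 → nearest is Cell-1
(-3, -2) — d² to each: Cell-1:61, Cell-2:18, Cell-3:16, Cell-4:73 → nearest is Cell-3
(-6, 3) — d² to each: Cell-1:65, Cell-2:40, Cell-3:10, Cell-4:45 → nearest is Cell-3
(-4, 0) — d² to each: Cell-1:52, Cell-2:17, Cell-3:5, Cell-4:52 → nearest is Cell-3
(-6, 5) — d² to each: Cell-1:65, Cell-2:52, Cell-3:18, Cell-4:37 → nearest is Cell-3
Tally — Cell-1:2, Cell-2:1, Cell-3:5. Cell-3 captures the most (5).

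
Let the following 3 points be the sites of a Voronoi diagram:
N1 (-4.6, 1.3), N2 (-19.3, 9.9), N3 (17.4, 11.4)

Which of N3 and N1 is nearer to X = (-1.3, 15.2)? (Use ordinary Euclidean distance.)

Compare squared distances:
|XN3|² = (-1.3−17.4)² + (15.2−11.4)² = 349.69 + 14.44 = 364.13
|XN1|² = (-1.3−(-4.6))² + (15.2−1.3)² = 10.89 + 193.21 = 204.1
364.13 > 204.1, so N1 is closer.

N1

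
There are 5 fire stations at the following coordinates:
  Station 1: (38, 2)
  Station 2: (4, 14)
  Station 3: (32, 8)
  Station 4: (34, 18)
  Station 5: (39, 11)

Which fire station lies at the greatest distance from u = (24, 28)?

Squared Euclidean distances:
d²(u, Station 1) = (24−38)² + (28−2)² = 196 + 676 = 872
d²(u, Station 2) = (24−4)² + (28−14)² = 400 + 196 = 596
d²(u, Station 3) = (24−32)² + (28−8)² = 64 + 400 = 464
d²(u, Station 4) = (24−34)² + (28−18)² = 100 + 100 = 200
d²(u, Station 5) = (24−39)² + (28−11)² = 225 + 289 = 514
The largest is to Station 1.

Station 1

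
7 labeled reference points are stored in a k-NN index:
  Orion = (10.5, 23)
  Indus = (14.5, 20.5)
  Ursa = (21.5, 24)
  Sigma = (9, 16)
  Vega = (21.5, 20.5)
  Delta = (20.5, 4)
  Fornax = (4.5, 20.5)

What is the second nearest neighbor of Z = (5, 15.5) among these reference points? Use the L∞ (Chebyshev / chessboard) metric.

d(Z, Orion) = max(5.5, 7.5) = 7.5
d(Z, Indus) = max(9.5, 5) = 9.5
d(Z, Ursa) = max(16.5, 8.5) = 16.5
d(Z, Sigma) = max(4, 0.5) = 4
d(Z, Vega) = max(16.5, 5) = 16.5
d(Z, Delta) = max(15.5, 11.5) = 15.5
d(Z, Fornax) = max(0.5, 5) = 5
Sorted ascending: Sigma, Fornax, Orion, … — the second-nearest is Fornax.

Fornax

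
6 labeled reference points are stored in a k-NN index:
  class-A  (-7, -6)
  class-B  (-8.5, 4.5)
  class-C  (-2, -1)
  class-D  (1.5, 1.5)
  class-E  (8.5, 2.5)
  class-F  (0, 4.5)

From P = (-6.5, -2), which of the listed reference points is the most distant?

class-E

Since √ is increasing, it suffices to compare squared distances:
d²(P, class-A) = 0.25 + 16 = 16.25
d²(P, class-B) = 4 + 42.25 = 46.25
d²(P, class-C) = 20.25 + 1 = 21.25
d²(P, class-D) = 64 + 12.25 = 76.25
d²(P, class-E) = 225 + 20.25 = 245.25
d²(P, class-F) = 42.25 + 42.25 = 84.5
The largest is to class-E.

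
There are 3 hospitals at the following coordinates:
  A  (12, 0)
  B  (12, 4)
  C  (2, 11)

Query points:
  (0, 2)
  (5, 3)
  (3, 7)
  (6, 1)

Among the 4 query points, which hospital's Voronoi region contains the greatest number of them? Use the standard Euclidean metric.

(0, 2) — d² to each: A:148, B:148, C:85 → nearest is C
(5, 3) — d² to each: A:58, B:50, C:73 → nearest is B
(3, 7) — d² to each: A:130, B:90, C:17 → nearest is C
(6, 1) — d² to each: A:37, B:45, C:116 → nearest is A
Tally — A:1, B:1, C:2. C captures the most (2).

C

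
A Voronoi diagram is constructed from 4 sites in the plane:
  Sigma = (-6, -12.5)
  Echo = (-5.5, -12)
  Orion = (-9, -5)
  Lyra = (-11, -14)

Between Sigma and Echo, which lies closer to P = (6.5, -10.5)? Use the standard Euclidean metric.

Echo

Compare squared distances:
d²(P, Sigma) = (6.5−(-6))² + (-10.5−(-12.5))² = 156.25 + 4 = 160.25
d²(P, Echo) = (6.5−(-5.5))² + (-10.5−(-12))² = 144 + 2.25 = 146.25
160.25 > 146.25, so Echo is closer.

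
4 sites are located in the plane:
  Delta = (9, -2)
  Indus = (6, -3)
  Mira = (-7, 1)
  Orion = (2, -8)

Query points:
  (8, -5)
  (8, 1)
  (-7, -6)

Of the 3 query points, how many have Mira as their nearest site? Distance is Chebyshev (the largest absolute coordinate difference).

1

(8, -5) — d to each: Delta:3, Indus:2, Mira:15, Orion:6 → nearest is Indus
(8, 1) — d to each: Delta:3, Indus:4, Mira:15, Orion:9 → nearest is Delta
(-7, -6) — d to each: Delta:16, Indus:13, Mira:7, Orion:9 → nearest is Mira
1 of the 3 points has Mira as nearest.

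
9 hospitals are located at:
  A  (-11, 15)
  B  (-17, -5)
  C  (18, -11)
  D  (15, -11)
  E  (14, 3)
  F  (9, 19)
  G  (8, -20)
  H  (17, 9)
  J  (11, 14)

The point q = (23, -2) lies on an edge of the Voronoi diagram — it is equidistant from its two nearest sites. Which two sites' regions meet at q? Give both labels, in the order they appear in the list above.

Squared distances from q to each site:
|qA|² = (23−(-11))² + (-2−15)² = 1156 + 289 = 1445
|qB|² = (23−(-17))² + (-2−(-5))² = 1600 + 9 = 1609
|qC|² = (23−18)² + (-2−(-11))² = 25 + 81 = 106
|qD|² = (23−15)² + (-2−(-11))² = 64 + 81 = 145
|qE|² = (23−14)² + (-2−3)² = 81 + 25 = 106
|qF|² = (23−9)² + (-2−19)² = 196 + 441 = 637
|qG|² = (23−8)² + (-2−(-20))² = 225 + 324 = 549
|qH|² = (23−17)² + (-2−9)² = 36 + 121 = 157
|qJ|² = (23−11)² + (-2−14)² = 144 + 256 = 400
q is equidistant from C and E (both at squared distance 106), and every other site is strictly farther — so q lies on the C–E Voronoi edge.

C and E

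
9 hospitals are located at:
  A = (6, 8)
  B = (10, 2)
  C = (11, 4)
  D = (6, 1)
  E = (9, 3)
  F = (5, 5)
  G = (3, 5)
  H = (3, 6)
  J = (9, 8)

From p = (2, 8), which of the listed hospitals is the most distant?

B

Compare squared distances (the ordering matches that of the actual distances):
|pA|² = 16 + 0 = 16
|pB|² = 64 + 36 = 100
|pC|² = 81 + 16 = 97
|pD|² = 16 + 49 = 65
|pE|² = 49 + 25 = 74
|pF|² = 9 + 9 = 18
|pG|² = 1 + 9 = 10
|pH|² = 1 + 4 = 5
|pJ|² = 49 + 0 = 49
The largest is to B.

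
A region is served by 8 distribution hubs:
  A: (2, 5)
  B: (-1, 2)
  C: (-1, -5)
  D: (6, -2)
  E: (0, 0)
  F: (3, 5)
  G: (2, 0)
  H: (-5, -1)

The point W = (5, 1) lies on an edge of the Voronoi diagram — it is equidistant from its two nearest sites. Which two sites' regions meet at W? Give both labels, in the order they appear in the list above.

D and G

Squared distances from W to each site:
|WA|² = 9 + 16 = 25
|WB|² = 36 + 1 = 37
|WC|² = 36 + 36 = 72
|WD|² = 1 + 9 = 10
|WE|² = 25 + 1 = 26
|WF|² = 4 + 16 = 20
|WG|² = 9 + 1 = 10
|WH|² = 100 + 4 = 104
W is equidistant from D and G (both at squared distance 10), and every other site is strictly farther — so W lies on the D–G Voronoi edge.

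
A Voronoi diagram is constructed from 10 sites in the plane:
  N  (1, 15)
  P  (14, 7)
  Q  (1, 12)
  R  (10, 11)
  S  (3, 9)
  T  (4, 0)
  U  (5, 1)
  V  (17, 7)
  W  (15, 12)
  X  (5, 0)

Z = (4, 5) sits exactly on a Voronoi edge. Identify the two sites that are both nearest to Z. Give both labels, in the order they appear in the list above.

Squared distances from Z to each site:
|ZN|² = 9 + 100 = 109
|ZP|² = 100 + 4 = 104
|ZQ|² = 9 + 49 = 58
|ZR|² = 36 + 36 = 72
|ZS|² = 1 + 16 = 17
|ZT|² = 0 + 25 = 25
|ZU|² = 1 + 16 = 17
|ZV|² = 169 + 4 = 173
|ZW|² = 121 + 49 = 170
|ZX|² = 1 + 25 = 26
Z is equidistant from S and U (both at squared distance 17), and every other site is strictly farther — so Z lies on the S–U Voronoi edge.

S and U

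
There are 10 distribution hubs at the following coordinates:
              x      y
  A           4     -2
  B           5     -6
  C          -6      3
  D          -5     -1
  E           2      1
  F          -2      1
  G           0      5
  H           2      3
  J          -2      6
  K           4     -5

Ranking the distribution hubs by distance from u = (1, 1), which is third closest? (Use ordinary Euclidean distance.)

F

Squared Euclidean distances:
|uA|² = 9 + 9 = 18
|uB|² = 16 + 49 = 65
|uC|² = 49 + 4 = 53
|uD|² = 36 + 4 = 40
|uE|² = 1 + 0 = 1
|uF|² = 9 + 0 = 9
|uG|² = 1 + 16 = 17
|uH|² = 1 + 4 = 5
|uJ|² = 9 + 25 = 34
|uK|² = 9 + 36 = 45
Sorted ascending: E, H, F, G, … — the third-nearest is F.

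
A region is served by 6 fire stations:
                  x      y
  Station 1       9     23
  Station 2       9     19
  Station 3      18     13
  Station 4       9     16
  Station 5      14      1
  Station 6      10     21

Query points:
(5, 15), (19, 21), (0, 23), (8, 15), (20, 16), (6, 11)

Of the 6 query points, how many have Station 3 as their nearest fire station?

(5, 15) — d² to each: Station 1:80, Station 2:32, Station 3:173, Station 4:17, Station 5:277, Station 6:61 → nearest is Station 4
(19, 21) — d² to each: Station 1:104, Station 2:104, Station 3:65, Station 4:125, Station 5:425, Station 6:81 → nearest is Station 3
(0, 23) — d² to each: Station 1:81, Station 2:97, Station 3:424, Station 4:130, Station 5:680, Station 6:104 → nearest is Station 1
(8, 15) — d² to each: Station 1:65, Station 2:17, Station 3:104, Station 4:2, Station 5:232, Station 6:40 → nearest is Station 4
(20, 16) — d² to each: Station 1:170, Station 2:130, Station 3:13, Station 4:121, Station 5:261, Station 6:125 → nearest is Station 3
(6, 11) — d² to each: Station 1:153, Station 2:73, Station 3:148, Station 4:34, Station 5:164, Station 6:116 → nearest is Station 4
2 of the 6 points have Station 3 as nearest.

2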